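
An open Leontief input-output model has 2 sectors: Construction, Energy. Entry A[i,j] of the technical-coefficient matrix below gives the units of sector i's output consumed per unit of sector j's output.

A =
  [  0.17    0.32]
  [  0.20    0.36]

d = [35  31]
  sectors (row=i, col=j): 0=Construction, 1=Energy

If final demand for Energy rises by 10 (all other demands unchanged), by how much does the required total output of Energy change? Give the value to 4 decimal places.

Form M = I − A:
  [  0.83   -0.32]
  [ -0.20    0.64]
Leontief inverse L = M⁻¹:
  [  1.3699    0.6849]
  [  0.4281    1.7765]
Total output x = L · d:
  x_0 = 1.3699·35 + 0.6849·31 = 69.1781
  x_1 = 0.4281·35 + 1.7765·31 = 70.0557
Δx_1 = L[1,1] · Δd_1 = 1.7765 · 10 = 17.7654

17.7654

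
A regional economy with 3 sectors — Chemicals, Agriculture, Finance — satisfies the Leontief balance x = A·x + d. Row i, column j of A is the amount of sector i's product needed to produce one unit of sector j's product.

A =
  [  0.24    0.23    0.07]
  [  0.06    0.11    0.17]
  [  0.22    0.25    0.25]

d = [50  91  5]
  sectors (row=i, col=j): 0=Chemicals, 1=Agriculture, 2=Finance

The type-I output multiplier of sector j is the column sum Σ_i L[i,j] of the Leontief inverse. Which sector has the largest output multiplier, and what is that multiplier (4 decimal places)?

Agriculture (2.2325)

Form M = I − A:
  [  0.76   -0.23   -0.07]
  [ -0.06    0.89   -0.17]
  [ -0.22   -0.25    0.75]
Leontief inverse L = M⁻¹:
  [  1.4163    0.4306    0.2298]
  [  0.1867    1.2568    0.3023]
  [  0.4777    0.5452    1.5015]
Total output x = L · d:
  x_0 = 1.4163·50 + 0.4306·91 + 0.2298·5 = 111.1441
  x_1 = 0.1867·50 + 1.2568·91 + 0.3023·5 = 125.2132
  x_2 = 0.4777·50 + 0.5452·91 + 1.5015·5 = 81.0067
Output multipliers (column sums of L):
  Chemicals: 2.0807
  Agriculture: 2.2325
  Finance: 2.0336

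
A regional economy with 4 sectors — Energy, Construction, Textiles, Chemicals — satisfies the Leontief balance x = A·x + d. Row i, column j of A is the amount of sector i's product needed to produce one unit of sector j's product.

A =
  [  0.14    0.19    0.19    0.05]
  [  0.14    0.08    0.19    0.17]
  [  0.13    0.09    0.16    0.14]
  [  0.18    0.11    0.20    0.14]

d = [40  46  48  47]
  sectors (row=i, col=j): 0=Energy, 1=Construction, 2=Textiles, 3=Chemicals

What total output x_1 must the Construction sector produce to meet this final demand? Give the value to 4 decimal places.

Form M = I − A:
  [  0.86   -0.19   -0.19   -0.05]
  [ -0.14    0.92   -0.19   -0.17]
  [ -0.13   -0.09    0.84   -0.14]
  [ -0.18   -0.11   -0.20    0.86]
Leontief inverse L = M⁻¹:
  [  1.3282    0.3419    0.4289    0.2146]
  [  0.3381    1.2397    0.4368    0.3358]
  [  0.3072    0.2331    1.3815    0.2888]
  [  0.3927    0.2843    0.4669    1.3178]
Total output x = L · d:
  x_0 = 1.3282·40 + 0.3419·46 + 0.4289·48 + 0.2146·47 = 99.5293
  x_1 = 0.3381·40 + 1.2397·46 + 0.4368·48 + 0.3358·47 = 107.3026
  x_2 = 0.3072·40 + 0.2331·46 + 1.3815·48 + 0.2888·47 = 102.8992
  x_3 = 0.3927·40 + 0.2843·46 + 0.4669·48 + 1.3178·47 = 113.1377

107.3026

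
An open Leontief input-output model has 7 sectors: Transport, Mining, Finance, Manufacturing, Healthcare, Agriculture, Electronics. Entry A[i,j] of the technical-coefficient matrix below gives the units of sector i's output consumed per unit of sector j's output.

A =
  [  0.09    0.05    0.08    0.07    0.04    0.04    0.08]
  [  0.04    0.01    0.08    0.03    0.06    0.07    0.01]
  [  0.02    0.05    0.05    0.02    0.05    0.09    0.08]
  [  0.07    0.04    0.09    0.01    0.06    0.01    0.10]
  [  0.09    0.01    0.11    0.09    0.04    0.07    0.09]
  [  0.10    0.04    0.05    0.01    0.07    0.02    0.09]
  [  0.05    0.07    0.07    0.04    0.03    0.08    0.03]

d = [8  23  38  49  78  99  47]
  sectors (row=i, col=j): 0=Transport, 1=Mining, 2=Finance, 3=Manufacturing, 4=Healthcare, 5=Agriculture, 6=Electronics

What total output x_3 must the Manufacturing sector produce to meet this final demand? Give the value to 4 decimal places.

76.8538

Form M = I − A:
  [  0.91   -0.05   -0.08   -0.07   -0.04   -0.04   -0.08]
  [ -0.04    0.99   -0.08   -0.03   -0.06   -0.07   -0.01]
  [ -0.02   -0.05    0.95   -0.02   -0.05   -0.09   -0.08]
  [ -0.07   -0.04   -0.09    0.99   -0.06   -0.01   -0.10]
  [ -0.09   -0.01   -0.11   -0.09    0.96   -0.07   -0.09]
  [ -0.10   -0.04   -0.05   -0.01   -0.07    0.98   -0.09]
  [ -0.05   -0.07   -0.07   -0.04   -0.03   -0.08    0.97]
Leontief inverse L = M⁻¹:
  [  1.1366    0.0815    0.1346    0.0985    0.0756    0.0816    0.1304]
  [  0.0735    1.0299    0.1162    0.0494    0.0852    0.0978    0.0483]
  [  0.0584    0.0740    1.0922    0.0417    0.0793    0.1238    0.1188]
  [  0.1077    0.0671    0.1362    1.0367    0.0886    0.0501    0.1406]
  [  0.1427    0.0468    0.1695    0.1203    1.0800    0.1153    0.1495]
  [  0.1414    0.0667    0.0981    0.0390    0.0989    1.0582    0.1318]
  [  0.0886    0.0936    0.1131    0.0613    0.0610    0.1131    1.0710]
Total output x = L · d:
  x_0 = 1.1366·8 + 0.0815·23 + 0.1346·38 + 0.0985·49 + 0.0756·78 + 0.0816·99 + 0.1304·47 = 41.0206
  x_1 = 0.0735·8 + 1.0299·23 + 0.1162·38 + 0.0494·49 + 0.0852·78 + 0.0978·99 + 0.0483·47 = 49.7091
  x_2 = 0.0584·8 + 0.0740·23 + 1.0922·38 + 0.0417·49 + 0.0793·78 + 0.1238·99 + 0.1188·47 = 69.7354
  x_3 = 0.1077·8 + 0.0671·23 + 0.1362·38 + 1.0367·49 + 0.0886·78 + 0.0501·99 + 0.1406·47 = 76.8538
  x_4 = 0.1427·8 + 0.0468·23 + 0.1695·38 + 0.1203·49 + 1.0800·78 + 0.1153·99 + 0.1495·47 = 117.2351
  x_5 = 0.1414·8 + 0.0667·23 + 0.0981·38 + 0.0390·49 + 0.0989·78 + 1.0582·99 + 0.1318·47 = 126.9726
  x_6 = 0.0886·8 + 0.0936·23 + 0.1131·38 + 0.0613·49 + 0.0610·78 + 0.1131·99 + 1.0710·47 = 76.4548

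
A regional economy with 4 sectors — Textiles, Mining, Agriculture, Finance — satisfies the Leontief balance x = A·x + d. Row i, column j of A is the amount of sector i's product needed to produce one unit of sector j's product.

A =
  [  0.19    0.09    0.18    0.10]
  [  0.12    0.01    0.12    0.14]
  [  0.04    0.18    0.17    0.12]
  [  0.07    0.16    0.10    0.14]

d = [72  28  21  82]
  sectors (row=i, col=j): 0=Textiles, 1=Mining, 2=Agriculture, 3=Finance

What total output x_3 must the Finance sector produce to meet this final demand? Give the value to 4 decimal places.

Form M = I − A:
  [  0.81   -0.09   -0.18   -0.10]
  [ -0.12    0.99   -0.12   -0.14]
  [ -0.04   -0.18    0.83   -0.12]
  [ -0.07   -0.16   -0.10    0.86]
Leontief inverse L = M⁻¹:
  [  1.3042    0.2189    0.3428    0.2351]
  [  0.1959    1.1080    0.2310    0.2354]
  [  0.1281    0.2880    1.3036    0.2437]
  [  0.1575    0.2574    0.2225    1.2541]
Total output x = L · d:
  x_0 = 1.3042·72 + 0.2189·28 + 0.3428·21 + 0.2351·82 = 126.5148
  x_1 = 0.1959·72 + 1.1080·28 + 0.2310·21 + 0.2354·82 = 69.2797
  x_2 = 0.1281·72 + 0.2880·28 + 1.3036·21 + 0.2437·82 = 64.6473
  x_3 = 0.1575·72 + 0.2574·28 + 0.2225·21 + 1.2541·82 = 126.0529

126.0529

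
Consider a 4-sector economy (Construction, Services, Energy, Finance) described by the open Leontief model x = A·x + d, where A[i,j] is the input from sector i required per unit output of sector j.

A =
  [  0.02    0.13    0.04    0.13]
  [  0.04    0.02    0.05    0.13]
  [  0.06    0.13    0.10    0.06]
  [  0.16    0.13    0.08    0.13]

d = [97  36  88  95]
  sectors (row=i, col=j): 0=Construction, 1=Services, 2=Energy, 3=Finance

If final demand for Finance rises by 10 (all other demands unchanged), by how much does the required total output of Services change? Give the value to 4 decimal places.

1.7593

Form M = I − A:
  [  0.98   -0.13   -0.04   -0.13]
  [ -0.04    0.98   -0.05   -0.13]
  [ -0.06   -0.13    0.90   -0.06]
  [ -0.16   -0.13   -0.08    0.87]
Leontief inverse L = M⁻¹:
  [  1.0632    0.1761    0.0739    0.1903]
  [  0.0770    1.0643    0.0782    0.1759]
  [  0.0964    0.1793    1.1360    0.1195]
  [  0.2159    0.2079    0.1297    1.2217]
Total output x = L · d:
  x_0 = 1.0632·97 + 0.1761·36 + 0.0739·88 + 0.1903·95 = 134.0524
  x_1 = 0.0770·97 + 1.0643·36 + 0.0782·88 + 0.1759·95 = 69.3737
  x_2 = 0.0964·97 + 0.1793·36 + 1.1360·88 + 0.1195·95 = 127.1289
  x_3 = 0.2159·97 + 0.2079·36 + 0.1297·88 + 1.2217·95 = 155.9049
Δx_1 = L[1,3] · Δd_3 = 0.1759 · 10 = 1.7593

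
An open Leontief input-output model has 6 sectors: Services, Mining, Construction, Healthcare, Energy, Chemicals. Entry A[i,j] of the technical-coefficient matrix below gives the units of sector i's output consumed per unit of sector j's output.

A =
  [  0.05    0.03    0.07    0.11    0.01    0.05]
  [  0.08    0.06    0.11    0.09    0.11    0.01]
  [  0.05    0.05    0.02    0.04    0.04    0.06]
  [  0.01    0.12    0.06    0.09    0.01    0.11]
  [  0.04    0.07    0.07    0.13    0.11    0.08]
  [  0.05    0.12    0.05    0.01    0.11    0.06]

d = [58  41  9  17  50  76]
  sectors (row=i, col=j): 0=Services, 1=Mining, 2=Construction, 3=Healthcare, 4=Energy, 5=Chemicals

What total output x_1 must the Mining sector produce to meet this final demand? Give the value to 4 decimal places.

68.5330

Form M = I − A:
  [  0.95   -0.03   -0.07   -0.11   -0.01   -0.05]
  [ -0.08    0.94   -0.11   -0.09   -0.11   -0.01]
  [ -0.05   -0.05    0.98   -0.04   -0.04   -0.06]
  [ -0.01   -0.12   -0.06    0.91   -0.01   -0.11]
  [ -0.04   -0.07   -0.07   -0.13    0.89   -0.08]
  [ -0.05   -0.12   -0.05   -0.01   -0.11    0.94]
Leontief inverse L = M⁻¹:
  [  1.0716    0.0720    0.1006    0.1474    0.0376    0.0846]
  [  0.1134    1.1145    0.1567    0.1536    0.1551    0.0591]
  [  0.0705    0.0836    1.0487    0.0738    0.0697    0.0862]
  [  0.0424    0.1752    0.1040    1.1358    0.0579    0.1486]
  [  0.0764    0.1382    0.1232    0.1964    1.1660    0.1356]
  [  0.0846    0.1686    0.0967    0.0664    0.1626    1.0979]
Total output x = L · d:
  x_0 = 1.0716·58 + 0.0720·41 + 0.1006·9 + 0.1474·17 + 0.0376·50 + 0.0846·76 = 76.8240
  x_1 = 0.1134·58 + 1.1145·41 + 0.1567·9 + 0.1536·17 + 0.1551·50 + 0.0591·76 = 68.5330
  x_2 = 0.0705·58 + 0.0836·41 + 1.0487·9 + 0.0738·17 + 0.0697·50 + 0.0862·76 = 28.2454
  x_3 = 0.0424·58 + 0.1752·41 + 0.1040·9 + 1.1358·17 + 0.0579·50 + 0.1486·76 = 44.0783
  x_4 = 0.0764·58 + 0.1382·41 + 0.1232·9 + 0.1964·17 + 1.1660·50 + 0.1356·76 = 83.1559
  x_5 = 0.0846·58 + 0.1686·41 + 0.0967·9 + 0.0664·17 + 0.1626·50 + 1.0979·76 = 105.3887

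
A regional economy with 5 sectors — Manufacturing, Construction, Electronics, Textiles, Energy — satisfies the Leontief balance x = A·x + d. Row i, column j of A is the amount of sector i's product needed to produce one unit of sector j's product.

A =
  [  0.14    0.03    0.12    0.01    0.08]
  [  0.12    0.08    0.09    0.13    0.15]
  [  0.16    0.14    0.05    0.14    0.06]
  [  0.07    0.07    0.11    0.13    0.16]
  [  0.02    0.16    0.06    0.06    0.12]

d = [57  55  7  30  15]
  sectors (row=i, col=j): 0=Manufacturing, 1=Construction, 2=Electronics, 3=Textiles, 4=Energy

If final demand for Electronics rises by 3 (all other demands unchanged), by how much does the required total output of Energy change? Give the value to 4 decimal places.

0.3886

Form M = I − A:
  [  0.86   -0.03   -0.12   -0.01   -0.08]
  [ -0.12    0.92   -0.09   -0.13   -0.15]
  [ -0.16   -0.14    0.95   -0.14   -0.06]
  [ -0.07   -0.07   -0.11    0.87   -0.16]
  [ -0.02   -0.16   -0.06   -0.06    0.88]
Leontief inverse L = M⁻¹:
  [  1.2194    0.0990    0.1810    0.0685    0.1525]
  [  0.2253    1.1881    0.1850    0.2290    0.2773]
  [  0.2696    0.2336    1.1478    0.2355    0.1854]
  [  0.1685    0.1784    0.1984    1.2294    0.2828]
  [  0.0985    0.2464    0.1295    0.1431    1.2222]
Total output x = L · d:
  x_0 = 1.2194·57 + 0.0990·55 + 0.1810·7 + 0.0685·30 + 0.1525·15 = 80.5609
  x_1 = 0.2253·57 + 1.1881·55 + 0.1850·7 + 0.2290·30 + 0.2773·15 = 90.5127
  x_2 = 0.2696·57 + 0.2336·55 + 1.1478·7 + 0.2355·30 + 0.1854·15 = 46.0983
  x_3 = 0.1685·57 + 0.1784·55 + 0.1984·7 + 1.2294·30 + 0.2828·15 = 61.9285
  x_4 = 0.0985·57 + 0.2464·55 + 0.1295·7 + 0.1431·30 + 1.2222·15 = 42.6987
Δx_4 = L[4,2] · Δd_2 = 0.1295 · 3 = 0.3886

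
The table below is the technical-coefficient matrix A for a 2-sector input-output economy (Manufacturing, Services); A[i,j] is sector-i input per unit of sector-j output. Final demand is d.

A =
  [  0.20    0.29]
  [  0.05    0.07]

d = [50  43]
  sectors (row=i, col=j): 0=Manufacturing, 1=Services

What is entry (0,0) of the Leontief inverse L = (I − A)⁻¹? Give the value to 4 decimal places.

Form M = I − A:
  [  0.80   -0.29]
  [ -0.05    0.93]
Leontief inverse L = M⁻¹:
  [  1.2748    0.3975]
  [  0.0685    1.0966]
Total output x = L · d:
  x_0 = 1.2748·50 + 0.3975·43 = 80.8362
  x_1 = 0.0685·50 + 1.0966·43 = 50.5826

L[0,0] = 1.2748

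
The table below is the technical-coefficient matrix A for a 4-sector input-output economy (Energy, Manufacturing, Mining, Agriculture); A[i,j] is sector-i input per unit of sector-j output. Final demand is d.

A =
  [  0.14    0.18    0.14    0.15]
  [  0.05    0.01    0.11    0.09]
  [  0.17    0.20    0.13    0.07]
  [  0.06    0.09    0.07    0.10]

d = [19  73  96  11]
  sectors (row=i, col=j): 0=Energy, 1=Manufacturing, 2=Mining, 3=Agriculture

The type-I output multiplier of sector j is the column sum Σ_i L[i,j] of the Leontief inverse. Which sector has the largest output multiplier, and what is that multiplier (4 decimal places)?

Form M = I − A:
  [  0.86   -0.18   -0.14   -0.15]
  [ -0.05    0.99   -0.11   -0.09]
  [ -0.17   -0.20    0.87   -0.07]
  [ -0.06   -0.09   -0.07    0.90]
Leontief inverse L = M⁻¹:
  [  1.2500    0.3034    0.2603    0.2589]
  [  0.1045    1.0747    0.1638    0.1376]
  [  0.2775    0.3186    1.2485    0.1752]
  [  0.1154    0.1525    0.1308    1.1558]
Total output x = L · d:
  x_0 = 1.2500·19 + 0.3034·73 + 0.2603·96 + 0.2589·11 = 73.7372
  x_1 = 0.1045·19 + 1.0747·73 + 0.1638·96 + 0.1376·11 = 97.6715
  x_2 = 0.2775·19 + 0.3186·73 + 1.2485·96 + 0.1752·11 = 150.3119
  x_3 = 0.1154·19 + 0.1525·73 + 0.1308·96 + 1.1558·11 = 38.5961
Output multipliers (column sums of L):
  Energy: 1.7473
  Manufacturing: 1.8492
  Mining: 1.8034
  Agriculture: 1.7275

Manufacturing (1.8492)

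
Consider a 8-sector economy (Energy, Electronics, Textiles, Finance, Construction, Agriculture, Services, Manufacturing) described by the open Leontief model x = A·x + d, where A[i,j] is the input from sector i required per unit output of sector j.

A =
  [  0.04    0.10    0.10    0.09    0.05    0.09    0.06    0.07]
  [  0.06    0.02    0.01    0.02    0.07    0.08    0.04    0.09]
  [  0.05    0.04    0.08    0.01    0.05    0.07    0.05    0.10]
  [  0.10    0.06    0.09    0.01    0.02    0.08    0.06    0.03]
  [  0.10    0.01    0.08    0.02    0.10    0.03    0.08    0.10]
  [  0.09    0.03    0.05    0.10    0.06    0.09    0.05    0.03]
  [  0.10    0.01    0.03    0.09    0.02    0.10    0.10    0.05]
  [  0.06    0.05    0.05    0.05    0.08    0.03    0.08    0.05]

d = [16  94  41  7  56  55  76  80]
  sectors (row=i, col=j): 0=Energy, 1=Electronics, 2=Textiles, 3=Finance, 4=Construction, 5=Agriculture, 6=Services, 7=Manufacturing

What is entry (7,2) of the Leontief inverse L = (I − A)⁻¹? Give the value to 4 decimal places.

L[7,2] = 0.1050

Form M = I − A:
  [  0.96   -0.10   -0.10   -0.09   -0.05   -0.09   -0.06   -0.07]
  [ -0.06    0.98   -0.01   -0.02   -0.07   -0.08   -0.04   -0.09]
  [ -0.05   -0.04    0.92   -0.01   -0.05   -0.07   -0.05   -0.10]
  [ -0.10   -0.06   -0.09    0.99   -0.02   -0.08   -0.06   -0.03]
  [ -0.10   -0.01   -0.08   -0.02    0.90   -0.03   -0.08   -0.10]
  [ -0.09   -0.03   -0.05   -0.10   -0.06    0.91   -0.05   -0.03]
  [ -0.10   -0.01   -0.03   -0.09   -0.02   -0.10    0.90   -0.05]
  [ -0.06   -0.05   -0.05   -0.05   -0.08   -0.03   -0.08    0.95]
Leontief inverse L = M⁻¹:
  [  1.1258    0.1459    0.1697    0.1462    0.1139    0.1732    0.1332    0.1437]
  [  0.1182    1.0520    0.0583    0.0637    0.1162    0.1327    0.0921    0.1378]
  [  0.1135    0.0754    1.1336    0.0562    0.1014    0.1304    0.1079    0.1571]
  [  0.1625    0.0982    0.1449    1.0595    0.0684    0.1469    0.1159    0.0879]
  [  0.1753    0.0535    0.1473    0.0743    1.1599    0.1003    0.1509    0.1690]
  [  0.1647    0.0734    0.1152    0.1523    0.1128    1.1631    0.1135    0.0906]
  [  0.1757    0.0543    0.0937    0.1486    0.0697    0.1764    1.1658    0.1069]
  [  0.1266    0.0851    0.1050    0.0949    0.1294    0.0925    0.1395    1.1080]
Total output x = L · d:
  x_0 = 1.1258·16 + 0.1459·94 + 0.1697·41 + 0.1462·7 + 0.1139·56 + 0.1732·55 + 0.1332·76 + 0.1437·80 = 77.2371
  x_1 = 0.1182·16 + 1.0520·94 + 0.0583·41 + 0.0637·7 + 0.1162·56 + 0.1327·55 + 0.0921·76 + 0.1378·80 = 135.4378
  x_2 = 0.1135·16 + 0.0754·94 + 1.1336·41 + 0.0562·7 + 0.1014·56 + 0.1304·55 + 0.1079·76 + 0.1571·80 = 89.3913
  x_3 = 0.1625·16 + 0.0982·94 + 0.1449·41 + 1.0595·7 + 0.0684·56 + 0.1469·55 + 0.1159·76 + 0.0879·80 = 52.9505
  x_4 = 0.1753·16 + 0.0535·94 + 0.1473·41 + 0.0743·7 + 1.1599·56 + 0.1003·55 + 0.1509·76 + 0.1690·80 = 109.8600
  x_5 = 0.1647·16 + 0.0734·94 + 0.1152·41 + 0.1523·7 + 0.1128·56 + 1.1631·55 + 0.1135·76 + 0.0906·80 = 101.4786
  x_6 = 0.1757·16 + 0.0543·94 + 0.0937·41 + 0.1486·7 + 0.0697·56 + 0.1764·55 + 1.1658·76 + 0.1069·80 = 123.5543
  x_7 = 0.1266·16 + 0.0851·94 + 0.1050·41 + 0.0949·7 + 0.1294·56 + 0.0925·55 + 0.1395·76 + 1.1080·80 = 126.5692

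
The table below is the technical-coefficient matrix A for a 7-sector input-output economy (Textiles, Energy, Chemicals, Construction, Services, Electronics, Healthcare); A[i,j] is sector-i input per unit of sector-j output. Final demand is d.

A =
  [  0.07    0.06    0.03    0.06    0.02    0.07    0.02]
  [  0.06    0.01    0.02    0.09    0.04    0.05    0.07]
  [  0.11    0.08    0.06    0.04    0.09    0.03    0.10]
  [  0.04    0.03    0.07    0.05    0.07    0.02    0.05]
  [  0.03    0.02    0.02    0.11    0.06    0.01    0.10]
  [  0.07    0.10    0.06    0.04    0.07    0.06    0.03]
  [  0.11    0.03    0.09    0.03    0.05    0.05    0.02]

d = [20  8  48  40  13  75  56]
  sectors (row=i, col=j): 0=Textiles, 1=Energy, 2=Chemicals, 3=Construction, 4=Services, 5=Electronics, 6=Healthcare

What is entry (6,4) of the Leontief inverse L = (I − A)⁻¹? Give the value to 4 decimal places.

L[6,4] = 0.0841

Form M = I − A:
  [  0.93   -0.06   -0.03   -0.06   -0.02   -0.07   -0.02]
  [ -0.06    0.99   -0.02   -0.09   -0.04   -0.05   -0.07]
  [ -0.11   -0.08    0.94   -0.04   -0.09   -0.03   -0.10]
  [ -0.04   -0.03   -0.07    0.95   -0.07   -0.02   -0.05]
  [ -0.03   -0.02   -0.02   -0.11    0.94   -0.01   -0.10]
  [ -0.07   -0.10   -0.06   -0.04   -0.07    0.94   -0.03]
  [ -0.11   -0.03   -0.09   -0.03   -0.05   -0.05    0.98]
Leontief inverse L = M⁻¹:
  [  1.1055    0.0861    0.0554    0.0914    0.0488    0.0936    0.0469]
  [  0.0970    1.0353    0.0494    0.1205    0.0703    0.0723    0.0965]
  [  0.1675    0.1153    1.0991    0.0904    0.1329    0.0647    0.1440]
  [  0.0775    0.0539    0.0968    1.0827    0.1012    0.0402    0.0821]
  [  0.0676    0.0416    0.0512    0.1421    1.0917    0.0304    0.1291]
  [  0.1166    0.1313    0.0913    0.0842    0.1079    1.0891    0.0697]
  [  0.1542    0.0624    0.1189    0.0669    0.0841    0.0770    1.0545]
Total output x = L · d:
  x_0 = 1.1055·20 + 0.0861·8 + 0.0554·48 + 0.0914·40 + 0.0488·13 + 0.0936·75 + 0.0469·56 = 39.3943
  x_1 = 0.0970·20 + 1.0353·8 + 0.0494·48 + 0.1205·40 + 0.0703·13 + 0.0723·75 + 0.0965·56 = 29.1583
  x_2 = 0.1675·20 + 0.1153·8 + 1.0991·48 + 0.0904·40 + 0.1329·13 + 0.0647·75 + 0.1440·56 = 75.2881
  x_3 = 0.0775·20 + 0.0539·8 + 0.0968·48 + 1.0827·40 + 0.1012·13 + 0.0402·75 + 0.0821·56 = 58.8679
  x_4 = 0.0676·20 + 0.0416·8 + 0.0512·48 + 0.1421·40 + 1.0917·13 + 0.0304·75 + 0.1291·56 = 33.5281
  x_5 = 0.1166·20 + 0.1313·8 + 0.0913·48 + 0.0842·40 + 0.1079·13 + 1.0891·75 + 0.0697·56 = 98.1161
  x_6 = 0.1542·20 + 0.0624·8 + 0.1189·48 + 0.0669·40 + 0.0841·13 + 0.0770·75 + 1.0545·56 = 77.8901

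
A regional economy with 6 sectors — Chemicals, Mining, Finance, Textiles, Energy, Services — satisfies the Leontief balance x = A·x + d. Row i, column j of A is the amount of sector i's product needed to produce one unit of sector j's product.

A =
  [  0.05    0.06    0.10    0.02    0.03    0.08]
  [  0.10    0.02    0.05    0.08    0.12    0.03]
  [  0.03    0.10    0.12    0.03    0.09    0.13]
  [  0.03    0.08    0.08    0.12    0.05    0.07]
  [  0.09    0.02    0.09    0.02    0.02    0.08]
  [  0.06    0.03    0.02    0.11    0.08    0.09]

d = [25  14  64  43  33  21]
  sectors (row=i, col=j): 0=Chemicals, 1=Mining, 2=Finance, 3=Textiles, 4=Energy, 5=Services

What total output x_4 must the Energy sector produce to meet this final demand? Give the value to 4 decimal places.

Form M = I − A:
  [  0.95   -0.06   -0.10   -0.02   -0.03   -0.08]
  [ -0.10    0.98   -0.05   -0.08   -0.12   -0.03]
  [ -0.03   -0.10    0.88   -0.03   -0.09   -0.13]
  [ -0.03   -0.08   -0.08    0.88   -0.05   -0.07]
  [ -0.09   -0.02   -0.09   -0.02    0.98   -0.08]
  [ -0.06   -0.03   -0.02   -0.11   -0.08    0.91]
Leontief inverse L = M⁻¹:
  [  1.0834    0.0909    0.1435    0.0555    0.0709    0.1292]
  [  0.1381    1.0548    0.1041    0.1167    0.1558    0.0845]
  [  0.0816    0.1415    1.1810    0.0834    0.1489    0.2001]
  [  0.0714    0.1197    0.1345    1.1718    0.0995    0.1283]
  [  0.1192    0.0504    0.1320    0.0517    1.0554    0.1278]
  [  0.0969    0.0628    0.0667    0.1555    0.1179    1.1413]
Total output x = L · d:
  x_0 = 1.0834·25 + 0.0909·14 + 0.1435·64 + 0.0555·43 + 0.0709·33 + 0.1292·21 = 44.9821
  x_1 = 0.1381·25 + 1.0548·14 + 0.1041·64 + 0.1167·43 + 0.1558·33 + 0.0845·21 = 36.8117
  x_2 = 0.0816·25 + 0.1415·14 + 1.1810·64 + 0.0834·43 + 0.1489·33 + 0.2001·21 = 92.3032
  x_3 = 0.0714·25 + 0.1197·14 + 0.1345·64 + 1.1718·43 + 0.0995·33 + 0.1283·21 = 68.4320
  x_4 = 0.1192·25 + 0.0504·14 + 0.1320·64 + 0.0517·43 + 1.0554·33 + 0.1278·21 = 51.8672
  x_5 = 0.0969·25 + 0.0628·14 + 0.0667·64 + 0.1555·43 + 0.1179·33 + 1.1413·21 = 42.1168

51.8672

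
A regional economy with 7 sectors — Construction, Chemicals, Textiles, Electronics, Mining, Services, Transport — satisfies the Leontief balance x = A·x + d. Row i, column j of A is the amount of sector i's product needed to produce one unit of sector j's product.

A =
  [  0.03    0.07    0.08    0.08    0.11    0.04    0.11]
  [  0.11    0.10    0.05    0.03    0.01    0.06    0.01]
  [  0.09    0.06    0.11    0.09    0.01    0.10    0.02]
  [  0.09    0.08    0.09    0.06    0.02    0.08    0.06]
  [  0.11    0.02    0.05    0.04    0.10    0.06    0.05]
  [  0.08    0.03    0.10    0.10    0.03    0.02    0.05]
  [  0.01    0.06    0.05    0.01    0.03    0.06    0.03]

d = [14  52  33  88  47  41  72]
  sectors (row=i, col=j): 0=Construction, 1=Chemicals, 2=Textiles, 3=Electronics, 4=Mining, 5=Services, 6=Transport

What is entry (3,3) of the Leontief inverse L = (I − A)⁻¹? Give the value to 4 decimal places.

L[3,3] = 1.1132

Form M = I − A:
  [  0.97   -0.07   -0.08   -0.08   -0.11   -0.04   -0.11]
  [ -0.11    0.90   -0.05   -0.03   -0.01   -0.06   -0.01]
  [ -0.09   -0.06    0.89   -0.09   -0.01   -0.10   -0.02]
  [ -0.09   -0.08   -0.09    0.94   -0.02   -0.08   -0.06]
  [ -0.11   -0.02   -0.05   -0.04    0.90   -0.06   -0.05]
  [ -0.08   -0.03   -0.10   -0.10   -0.03    0.98   -0.05]
  [ -0.01   -0.06   -0.05   -0.01   -0.03   -0.06    0.97]
Leontief inverse L = M⁻¹:
  [  1.0967    0.1230    0.1460    0.1293    0.1481    0.0960    0.1492]
  [  0.1588    1.1437    0.1015    0.0723    0.0396    0.0978    0.0434]
  [  0.1546    0.1143    1.1821    0.1487    0.0438    0.1526    0.0624]
  [  0.1509    0.1334    0.1570    1.1132    0.0541    0.1307    0.1001]
  [  0.1642    0.0626    0.1080    0.0869    1.1415    0.1041    0.0911]
  [  0.1328    0.0766    0.1592    0.1461    0.0606    1.0677    0.0863]
  [  0.0440    0.0860    0.0835    0.0367    0.0458    0.0855    1.0476]
Total output x = L · d:
  x_0 = 1.0967·14 + 0.1230·52 + 0.1460·33 + 0.1293·88 + 0.1481·47 + 0.0960·41 + 0.1492·72 = 59.5864
  x_1 = 0.1588·14 + 1.1437·52 + 0.1015·33 + 0.0723·88 + 0.0396·47 + 0.0978·41 + 0.0434·72 = 80.4061
  x_2 = 0.1546·14 + 0.1143·52 + 1.1821·33 + 0.1487·88 + 0.0438·47 + 0.1526·41 + 0.0624·72 = 73.0100
  x_3 = 0.1509·14 + 0.1334·52 + 0.1570·33 + 1.1132·88 + 0.0541·47 + 0.1307·41 + 0.1001·72 = 127.3016
  x_4 = 0.1642·14 + 0.0626·52 + 0.1080·33 + 0.0869·88 + 1.1415·47 + 0.1041·41 + 0.0911·72 = 81.2448
  x_5 = 0.1328·14 + 0.0766·52 + 0.1592·33 + 0.1461·88 + 0.0606·47 + 1.0677·41 + 0.0863·72 = 76.7911
  x_6 = 0.0440·14 + 0.0860·52 + 0.0835·33 + 0.0367·88 + 0.0458·47 + 0.0855·41 + 1.0476·72 = 92.1531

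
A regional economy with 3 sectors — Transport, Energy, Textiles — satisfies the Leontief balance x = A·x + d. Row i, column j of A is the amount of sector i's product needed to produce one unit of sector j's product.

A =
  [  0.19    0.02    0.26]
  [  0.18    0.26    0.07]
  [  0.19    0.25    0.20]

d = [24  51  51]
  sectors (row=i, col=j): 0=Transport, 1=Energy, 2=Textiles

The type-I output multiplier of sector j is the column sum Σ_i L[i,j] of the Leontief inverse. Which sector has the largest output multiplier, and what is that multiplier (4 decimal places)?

Transport (2.2162)

Form M = I − A:
  [  0.81   -0.02   -0.26]
  [ -0.18    0.74   -0.07]
  [ -0.19   -0.25    0.80]
Leontief inverse L = M⁻¹:
  [  1.3879    0.1957    0.4682]
  [  0.3800    1.4461    0.2500]
  [  0.4484    0.4984    1.4393]
Total output x = L · d:
  x_0 = 1.3879·24 + 0.1957·51 + 0.4682·51 = 67.1658
  x_1 = 0.3800·24 + 1.4461·51 + 0.2500·51 = 95.6226
  x_2 = 0.4484·24 + 0.4984·51 + 1.4393·51 = 109.5839
Output multipliers (column sums of L):
  Transport: 2.2162
  Energy: 2.1401
  Textiles: 2.1575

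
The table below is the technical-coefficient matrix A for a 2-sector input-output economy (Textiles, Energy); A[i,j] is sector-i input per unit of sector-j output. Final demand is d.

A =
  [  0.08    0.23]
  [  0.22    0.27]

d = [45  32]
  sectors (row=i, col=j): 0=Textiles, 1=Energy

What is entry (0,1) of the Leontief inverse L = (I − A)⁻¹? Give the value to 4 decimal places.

L[0,1] = 0.3704

Form M = I − A:
  [  0.92   -0.23]
  [ -0.22    0.73]
Leontief inverse L = M⁻¹:
  [  1.1755    0.3704]
  [  0.3543    1.4815]
Total output x = L · d:
  x_0 = 1.1755·45 + 0.3704·32 = 64.7504
  x_1 = 0.3543·45 + 1.4815·32 = 63.3494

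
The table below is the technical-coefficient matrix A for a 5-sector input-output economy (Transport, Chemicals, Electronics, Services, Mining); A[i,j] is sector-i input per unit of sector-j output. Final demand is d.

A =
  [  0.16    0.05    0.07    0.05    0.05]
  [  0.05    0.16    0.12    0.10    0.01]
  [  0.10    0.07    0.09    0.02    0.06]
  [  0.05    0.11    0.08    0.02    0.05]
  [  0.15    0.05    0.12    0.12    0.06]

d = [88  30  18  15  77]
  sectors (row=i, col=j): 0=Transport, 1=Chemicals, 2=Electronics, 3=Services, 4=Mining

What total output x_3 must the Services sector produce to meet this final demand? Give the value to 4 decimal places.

Form M = I − A:
  [  0.84   -0.05   -0.07   -0.05   -0.05]
  [ -0.05    0.84   -0.12   -0.10   -0.01]
  [ -0.10   -0.07    0.91   -0.02   -0.06]
  [ -0.05   -0.11   -0.08    0.98   -0.05]
  [ -0.15   -0.05   -0.12   -0.12    0.94]
Leontief inverse L = M⁻¹:
  [  1.2306    0.0996    0.1257    0.0852    0.0791]
  [  0.1111    1.2334    0.1886    0.1401    0.0385]
  [  0.1615    0.1170    1.1428    0.0540    0.0857]
  [  0.1005    0.1590    0.1307    1.0532    0.0714]
  [  0.2357    0.1167    0.1927    0.1624    1.0985]
Total output x = L · d:
  x_0 = 1.2306·88 + 0.0996·30 + 0.1257·18 + 0.0852·15 + 0.0791·77 = 120.9059
  x_1 = 0.1111·88 + 1.2334·30 + 0.1886·18 + 0.1401·15 + 0.0385·77 = 55.2412
  x_2 = 0.1615·88 + 0.1170·30 + 1.1428·18 + 0.0540·15 + 0.0857·77 = 45.6999
  x_3 = 0.1005·88 + 0.1590·30 + 0.1307·18 + 1.0532·15 + 0.0714·77 = 37.2599
  x_4 = 0.2357·88 + 0.1167·30 + 0.1927·18 + 0.1624·15 + 1.0985·77 = 114.7374

37.2599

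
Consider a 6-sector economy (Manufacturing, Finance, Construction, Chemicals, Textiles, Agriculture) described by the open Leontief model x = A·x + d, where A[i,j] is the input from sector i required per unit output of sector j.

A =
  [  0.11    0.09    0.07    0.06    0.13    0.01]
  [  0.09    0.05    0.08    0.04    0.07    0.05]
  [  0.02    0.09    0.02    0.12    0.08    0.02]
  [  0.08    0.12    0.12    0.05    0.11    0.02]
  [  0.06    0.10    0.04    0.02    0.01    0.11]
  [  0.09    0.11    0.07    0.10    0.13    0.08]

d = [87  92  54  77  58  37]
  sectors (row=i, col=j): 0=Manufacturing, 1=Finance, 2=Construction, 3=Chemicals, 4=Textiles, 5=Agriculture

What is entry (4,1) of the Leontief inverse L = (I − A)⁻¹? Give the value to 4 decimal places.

Form M = I − A:
  [  0.89   -0.09   -0.07   -0.06   -0.13   -0.01]
  [ -0.09    0.95   -0.08   -0.04   -0.07   -0.05]
  [ -0.02   -0.09    0.98   -0.12   -0.08   -0.02]
  [ -0.08   -0.12   -0.12    0.95   -0.11   -0.02]
  [ -0.06   -0.10   -0.04   -0.02    0.99   -0.11]
  [ -0.09   -0.11   -0.07   -0.10   -0.13    0.92]
Leontief inverse L = M⁻¹:
  [  1.1702    0.1617    0.1211    0.1053    0.1931    0.0495]
  [  0.1392    1.1104    0.1216    0.0821    0.1264    0.0814]
  [  0.0662    0.1458    1.0646    0.1528    0.1286    0.0505]
  [  0.1406    0.1944    0.1724    1.1016    0.1765    0.0609]
  [  0.1090    0.1543    0.0814    0.0609    1.0671    0.1403]
  [  0.1668    0.2026    0.1376    0.1601    0.2138    1.1318]
Total output x = L · d:
  x_0 = 1.1702·87 + 0.1617·92 + 0.1211·54 + 0.1053·77 + 0.1931·58 + 0.0495·37 = 144.3543
  x_1 = 0.1392·87 + 1.1104·92 + 0.1216·54 + 0.0821·77 + 0.1264·58 + 0.0814·37 = 137.5065
  x_2 = 0.0662·87 + 0.1458·92 + 1.0646·54 + 0.1528·77 + 0.1286·58 + 0.0505·37 = 97.7587
  x_3 = 0.1406·87 + 0.1944·92 + 0.1724·54 + 1.1016·77 + 0.1765·58 + 0.0609·37 = 136.7443
  x_4 = 0.1090·87 + 0.1543·92 + 0.0814·54 + 0.0609·77 + 1.0671·58 + 0.1403·37 = 99.8465
  x_5 = 0.1668·87 + 0.2026·92 + 0.1376·54 + 0.1601·77 + 0.2138·58 + 1.1318·37 = 107.1904

L[4,1] = 0.1543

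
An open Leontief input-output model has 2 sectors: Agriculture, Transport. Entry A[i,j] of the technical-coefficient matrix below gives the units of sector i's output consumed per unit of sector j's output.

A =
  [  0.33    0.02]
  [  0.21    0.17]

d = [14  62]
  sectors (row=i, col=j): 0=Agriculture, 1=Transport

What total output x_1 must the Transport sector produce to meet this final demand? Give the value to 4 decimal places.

Form M = I − A:
  [  0.67   -0.02]
  [ -0.21    0.83]
Leontief inverse L = M⁻¹:
  [  1.5039    0.0362]
  [  0.3805    1.2140]
Total output x = L · d:
  x_0 = 1.5039·14 + 0.0362·62 = 23.3013
  x_1 = 0.3805·14 + 1.2140·62 = 80.5943

80.5943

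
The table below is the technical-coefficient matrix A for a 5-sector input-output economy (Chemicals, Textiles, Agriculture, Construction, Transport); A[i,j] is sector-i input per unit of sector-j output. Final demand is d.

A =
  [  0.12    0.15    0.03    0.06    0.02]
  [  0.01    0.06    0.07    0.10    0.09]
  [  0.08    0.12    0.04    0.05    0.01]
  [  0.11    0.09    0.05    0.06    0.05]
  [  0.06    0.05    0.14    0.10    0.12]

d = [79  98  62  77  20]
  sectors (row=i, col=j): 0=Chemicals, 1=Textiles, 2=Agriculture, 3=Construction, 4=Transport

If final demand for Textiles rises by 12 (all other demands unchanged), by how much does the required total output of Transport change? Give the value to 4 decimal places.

1.4337

Form M = I − A:
  [  0.88   -0.15   -0.03   -0.06   -0.02]
  [ -0.01    0.94   -0.07   -0.10   -0.09]
  [ -0.08   -0.12    0.96   -0.05   -0.01]
  [ -0.11   -0.09   -0.05    0.94   -0.05]
  [ -0.06   -0.05   -0.14   -0.10    0.88]
Leontief inverse L = M⁻¹:
  [  1.1615    0.2066    0.0648    0.1053    0.0542]
  [  0.0482    1.1051    0.1073    0.1395    0.1233]
  [  0.1120    0.1642    1.0669    0.0852    0.0363]
  [  0.1527    0.1451    0.0847    1.1022    0.0819]
  [  0.1171    0.1195    0.1899    0.1539    1.1621]
Total output x = L · d:
  x_0 = 1.1615·79 + 0.2066·98 + 0.0648·62 + 0.1053·77 + 0.0542·20 = 125.2099
  x_1 = 0.0482·79 + 1.1051·98 + 0.1073·62 + 0.1395·77 + 0.1233·20 = 131.9642
  x_2 = 0.1120·79 + 0.1642·98 + 1.0669·62 + 0.0852·77 + 0.0363·20 = 98.3676
  x_3 = 0.1527·79 + 0.1451·98 + 0.0847·62 + 1.1022·77 + 0.0819·20 = 118.0420
  x_4 = 0.1171·79 + 0.1195·98 + 0.1899·62 + 0.1539·77 + 1.1621·20 = 67.8255
Δx_4 = L[4,1] · Δd_1 = 0.1195 · 12 = 1.4337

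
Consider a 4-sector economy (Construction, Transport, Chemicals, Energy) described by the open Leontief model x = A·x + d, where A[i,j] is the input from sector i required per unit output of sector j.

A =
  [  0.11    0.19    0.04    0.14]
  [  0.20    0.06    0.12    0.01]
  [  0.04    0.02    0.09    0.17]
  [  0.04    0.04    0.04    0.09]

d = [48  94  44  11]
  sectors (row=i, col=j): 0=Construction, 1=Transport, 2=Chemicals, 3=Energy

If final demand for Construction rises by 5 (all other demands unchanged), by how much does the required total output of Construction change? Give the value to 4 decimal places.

Form M = I − A:
  [  0.89   -0.19   -0.04   -0.14]
  [ -0.20    0.94   -0.12   -0.01]
  [ -0.04   -0.02    0.91   -0.17]
  [ -0.04   -0.04   -0.04    0.91]
Leontief inverse L = M⁻¹:
  [  1.1936    0.2520    0.0947    0.2041]
  [  0.2637    1.1242    0.1635    0.0835]
  [  0.0708    0.0475    1.1180    0.2203]
  [  0.0672    0.0626    0.0605    1.1212]
Total output x = L · d:
  x_0 = 1.1936·48 + 0.2520·94 + 0.0947·44 + 0.2041·11 = 87.3902
  x_1 = 0.2637·48 + 1.1242·94 + 0.1635·44 + 0.0835·11 = 126.4425
  x_2 = 0.0708·48 + 0.0475·94 + 1.1180·44 + 0.2203·11 = 59.4744
  x_3 = 0.0672·48 + 0.0626·94 + 0.0605·44 + 1.1212·11 = 24.1014
Δx_0 = L[0,0] · Δd_0 = 1.1936 · 5 = 5.9682

5.9682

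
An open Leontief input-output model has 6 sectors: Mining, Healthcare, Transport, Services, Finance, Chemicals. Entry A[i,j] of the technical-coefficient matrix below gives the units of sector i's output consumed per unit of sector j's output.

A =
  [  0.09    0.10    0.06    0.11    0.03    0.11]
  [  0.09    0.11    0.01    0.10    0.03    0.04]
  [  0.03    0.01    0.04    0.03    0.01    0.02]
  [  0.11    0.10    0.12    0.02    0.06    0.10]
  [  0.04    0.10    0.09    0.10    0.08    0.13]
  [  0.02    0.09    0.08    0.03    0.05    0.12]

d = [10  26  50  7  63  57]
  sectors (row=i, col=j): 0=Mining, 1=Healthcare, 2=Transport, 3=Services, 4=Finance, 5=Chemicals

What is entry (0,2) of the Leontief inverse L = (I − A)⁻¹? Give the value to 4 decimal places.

L[0,2] = 0.1149

Form M = I − A:
  [  0.91   -0.10   -0.06   -0.11   -0.03   -0.11]
  [ -0.09    0.89   -0.01   -0.10   -0.03   -0.04]
  [ -0.03   -0.01    0.96   -0.03   -0.01   -0.02]
  [ -0.11   -0.10   -0.12    0.98   -0.06   -0.10]
  [ -0.04   -0.10   -0.09   -0.10    0.92   -0.13]
  [ -0.02   -0.09   -0.08   -0.03   -0.05    0.88]
Leontief inverse L = M⁻¹:
  [  1.1463    0.1740    0.1149    0.1621    0.0648    0.1818]
  [  0.1400    1.1727    0.0528    0.1459    0.0582    0.0972]
  [  0.0444    0.0277    1.0551    0.0432    0.0187    0.0385]
  [  0.1598    0.1679    0.1687    1.0751    0.0917    0.1672]
  [  0.0946    0.1761    0.1490    0.1536    1.1186    0.2059]
  [  0.0552    0.1421    0.1181    0.0679    0.0758    1.1713]
Total output x = L · d:
  x_0 = 1.1463·10 + 0.1740·26 + 0.1149·50 + 0.1621·7 + 0.0648·63 + 0.1818·57 = 37.3107
  x_1 = 0.1400·10 + 1.1727·26 + 0.0528·50 + 0.1459·7 + 0.0582·63 + 0.0972·57 = 44.7542
  x_2 = 0.0444·10 + 0.0277·26 + 1.0551·50 + 0.0432·7 + 0.0187·63 + 0.0385·57 = 57.5934
  x_3 = 0.1598·10 + 0.1679·26 + 0.1687·50 + 1.0751·7 + 0.0917·63 + 0.1672·57 = 37.2280
  x_4 = 0.0946·10 + 0.1761·26 + 0.1490·50 + 0.1536·7 + 1.1186·63 + 0.2059·57 = 96.2570
  x_5 = 0.0552·10 + 0.1421·26 + 0.1181·50 + 0.0679·7 + 0.0758·63 + 1.1713·57 = 82.1719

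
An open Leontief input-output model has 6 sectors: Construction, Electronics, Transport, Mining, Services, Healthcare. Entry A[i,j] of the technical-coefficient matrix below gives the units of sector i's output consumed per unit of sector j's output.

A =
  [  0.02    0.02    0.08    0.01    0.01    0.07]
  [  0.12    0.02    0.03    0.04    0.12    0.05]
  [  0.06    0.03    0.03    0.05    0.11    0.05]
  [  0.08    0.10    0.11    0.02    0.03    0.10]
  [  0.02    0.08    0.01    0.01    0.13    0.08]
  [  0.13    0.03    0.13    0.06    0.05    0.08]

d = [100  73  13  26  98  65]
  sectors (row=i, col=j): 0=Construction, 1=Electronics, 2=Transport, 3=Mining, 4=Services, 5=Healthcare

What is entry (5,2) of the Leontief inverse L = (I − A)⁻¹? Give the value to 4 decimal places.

L[5,2] = 0.1786

Form M = I − A:
  [  0.98   -0.02   -0.08   -0.01   -0.01   -0.07]
  [ -0.12    0.98   -0.03   -0.04   -0.12   -0.05]
  [ -0.06   -0.03    0.97   -0.05   -0.11   -0.05]
  [ -0.08   -0.10   -0.11    0.98   -0.03   -0.10]
  [ -0.02   -0.08   -0.01   -0.01    0.87   -0.08]
  [ -0.13   -0.03   -0.13   -0.06   -0.05    0.92]
Leontief inverse L = M⁻¹:
  [  1.0456    0.0326    0.1026    0.0233    0.0356    0.0925]
  [  0.1522    1.0471    0.0652    0.0549    0.1616    0.0921]
  [  0.0917    0.0558    1.0608    0.0642    0.1501    0.0877]
  [  0.1310    0.1252    0.1535    1.0445    0.0826    0.1458]
  [  0.0569    0.1047    0.0387    0.0260    1.1771    0.1173]
  [  0.1773    0.0605    0.1786    0.0837    0.1009    1.1313]
Total output x = L · d:
  x_0 = 1.0456·100 + 0.0326·73 + 0.1026·13 + 0.0233·26 + 0.0356·98 + 0.0925·65 = 118.3817
  x_1 = 0.1522·100 + 1.0471·73 + 0.0652·13 + 0.0549·26 + 0.1616·98 + 0.0921·65 = 115.7548
  x_2 = 0.0917·100 + 0.0558·73 + 1.0608·13 + 0.0642·26 + 0.1501·98 + 0.0877·65 = 49.1242
  x_3 = 0.1310·100 + 0.1252·73 + 0.1535·13 + 1.0445·26 + 0.0826·98 + 0.1458·65 = 68.9601
  x_4 = 0.0569·100 + 0.1047·73 + 0.0387·13 + 0.0260·26 + 1.1771·98 + 0.1173·65 = 137.4875
  x_5 = 0.1773·100 + 0.0605·73 + 0.1786·13 + 0.0837·26 + 0.1009·98 + 1.1313·65 = 110.0656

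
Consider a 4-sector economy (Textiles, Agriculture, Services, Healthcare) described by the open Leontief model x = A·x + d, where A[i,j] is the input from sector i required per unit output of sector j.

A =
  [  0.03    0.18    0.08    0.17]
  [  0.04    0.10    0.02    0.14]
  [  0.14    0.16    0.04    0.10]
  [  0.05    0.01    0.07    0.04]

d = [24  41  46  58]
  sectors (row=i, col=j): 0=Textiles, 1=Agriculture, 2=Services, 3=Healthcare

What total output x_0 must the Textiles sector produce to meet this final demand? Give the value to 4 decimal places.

54.0932

Form M = I − A:
  [  0.97   -0.18   -0.08   -0.17]
  [ -0.04    0.90   -0.02   -0.14]
  [ -0.14   -0.16    0.96   -0.10]
  [ -0.05   -0.01   -0.07    0.96]
Leontief inverse L = M⁻¹:
  [  1.0688    0.2361    0.1111    0.2353]
  [  0.0621    1.1330    0.0419    0.1806]
  [  0.1734    0.2275    1.0737    0.1757]
  [  0.0690    0.0407    0.0845    1.0686]
Total output x = L · d:
  x_0 = 1.0688·24 + 0.2361·41 + 0.1111·46 + 0.2353·58 = 54.0932
  x_1 = 0.0621·24 + 1.1330·41 + 0.0419·46 + 0.1806·58 = 60.3465
  x_2 = 0.1734·24 + 0.2275·41 + 1.0737·46 + 0.1757·58 = 73.0704
  x_3 = 0.0690·24 + 0.0407·41 + 0.0845·46 + 1.0686·58 = 69.1907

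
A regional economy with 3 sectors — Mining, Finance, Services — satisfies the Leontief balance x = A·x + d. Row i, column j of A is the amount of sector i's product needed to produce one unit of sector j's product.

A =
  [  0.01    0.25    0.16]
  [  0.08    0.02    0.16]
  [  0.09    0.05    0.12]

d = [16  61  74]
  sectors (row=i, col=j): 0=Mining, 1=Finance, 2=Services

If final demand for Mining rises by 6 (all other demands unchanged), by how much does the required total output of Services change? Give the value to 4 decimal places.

Form M = I − A:
  [  0.99   -0.25   -0.16]
  [ -0.08    0.98   -0.16]
  [ -0.09   -0.05    0.88]
Leontief inverse L = M⁻¹:
  [  1.0549    0.2815    0.2430]
  [  0.1047    1.0579    0.2114]
  [  0.1138    0.0889    1.1732]
Total output x = L · d:
  x_0 = 1.0549·16 + 0.2815·61 + 0.2430·74 = 52.0328
  x_1 = 0.1047·16 + 1.0579·61 + 0.2114·74 = 81.8497
  x_2 = 0.1138·16 + 0.0889·61 + 1.1732·74 = 94.0630
Δx_2 = L[2,0] · Δd_0 = 0.1138 · 6 = 0.6830

0.6830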